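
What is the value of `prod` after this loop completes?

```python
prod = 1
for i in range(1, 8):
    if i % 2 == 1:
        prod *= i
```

Product of odd numbers 1 to 7
`prod` takes the values: 1 → 3 → 15 → 105

Answer: 105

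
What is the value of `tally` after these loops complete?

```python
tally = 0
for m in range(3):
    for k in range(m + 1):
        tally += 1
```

Triangle: 1 + 2 + ... + 3
`tally` takes the values: 0 → 1 → 2 → 3 → 4 → 5 → 6

Answer: 6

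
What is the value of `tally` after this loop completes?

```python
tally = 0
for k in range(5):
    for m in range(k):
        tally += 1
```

Triangle number: 0+1+2+...+4
`tally` takes the values: 0 → 1 → 2 → 3 → 4 → 5 → 6 → 7 → 8 → 9 → 10

Answer: 10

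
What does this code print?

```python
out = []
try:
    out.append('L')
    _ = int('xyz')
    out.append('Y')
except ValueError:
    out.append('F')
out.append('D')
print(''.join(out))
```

Execution trace: 'L' (try body) → 'F' (except ValueError) → 'D' (after the try/except). Output: LFD

Answer: LFD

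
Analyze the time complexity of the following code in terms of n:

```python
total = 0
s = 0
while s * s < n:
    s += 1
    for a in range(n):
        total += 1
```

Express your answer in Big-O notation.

Each loop level contributes: √n × n. Multiplying the contributions gives O(n√n).

Answer: O(n√n)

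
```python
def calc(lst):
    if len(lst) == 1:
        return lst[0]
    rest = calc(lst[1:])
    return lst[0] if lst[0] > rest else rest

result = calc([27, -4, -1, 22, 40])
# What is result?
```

Recursive max over [27, -4, -1, 22, 40] = 40

Answer: 40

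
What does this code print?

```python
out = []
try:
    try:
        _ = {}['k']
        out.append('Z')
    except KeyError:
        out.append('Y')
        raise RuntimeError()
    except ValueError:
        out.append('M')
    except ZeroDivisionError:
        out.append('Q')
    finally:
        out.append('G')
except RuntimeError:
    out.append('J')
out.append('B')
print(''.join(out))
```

Execution trace: 'Y' (inner except KeyError) → 'G' (inner finally) → 'J' (outer except RuntimeError) → 'B' (after the try/except). Output: YGJB

Answer: YGJB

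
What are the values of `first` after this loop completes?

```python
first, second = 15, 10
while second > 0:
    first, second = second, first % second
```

GCD of 15 and 10
`first` takes the values: 15 → 10 → 5

Answer: 5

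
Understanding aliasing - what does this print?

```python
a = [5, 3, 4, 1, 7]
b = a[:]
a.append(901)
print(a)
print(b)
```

Key concept: slice [:] creates copy.
Step by step:
`a = [5, 3, 4, 1, 7]` → a = [5, 3, 4, 1, 7]
`b = a[:]` → b = [5, 3, 4, 1, 7]
`a.append(901)` → a = [5, 3, 4, 1, 7, 901]
`print(a)` → prints [5, 3, 4, 1, 7, 901]
`print(b)` → prints [5, 3, 4, 1, 7]

Answer:
[5, 3, 4, 1, 7, 901]
[5, 3, 4, 1, 7]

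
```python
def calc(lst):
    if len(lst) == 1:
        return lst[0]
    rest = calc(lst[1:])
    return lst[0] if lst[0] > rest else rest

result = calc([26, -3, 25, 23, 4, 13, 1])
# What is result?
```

Recursive max over [26, -3, 25, 23, 4, 13, 1] = 26

Answer: 26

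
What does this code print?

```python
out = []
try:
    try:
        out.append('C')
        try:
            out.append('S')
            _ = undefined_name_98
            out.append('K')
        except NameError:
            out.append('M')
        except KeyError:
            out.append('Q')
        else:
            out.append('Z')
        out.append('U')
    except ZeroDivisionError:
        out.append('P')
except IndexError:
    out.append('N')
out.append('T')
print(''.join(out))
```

Execution trace: 'C' (try body) → 'S' (inner try body) → 'M' (inner except NameError) → 'U' (try body, no exception) → 'T' (after the try/except). Output: CSMUT

Answer: CSMUT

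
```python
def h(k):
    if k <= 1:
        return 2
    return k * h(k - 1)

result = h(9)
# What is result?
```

h(9) = 9 * 8 * 7 * 6 * 5 * 4 * 3 * 2 * 2 = 725760

Answer: 725760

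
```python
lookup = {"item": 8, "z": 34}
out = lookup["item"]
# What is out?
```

Trace:
`lookup = {"item": 8, "z": 34}` → lookup = {'item': 8, 'z': 34}
`out = lookup["item"]` → out = 8
So out = 8

Answer: 8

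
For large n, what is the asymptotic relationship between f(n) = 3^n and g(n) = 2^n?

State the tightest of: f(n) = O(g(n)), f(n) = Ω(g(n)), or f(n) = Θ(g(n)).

3^n vs 2^n: f(n) = Ω(g(n)) but not O(g(n)) — 3^n grows strictly faster than 2^n.

Answer: f(n) = Ω(g(n)) but not O(g(n)) — 3^n grows strictly faster than 2^n.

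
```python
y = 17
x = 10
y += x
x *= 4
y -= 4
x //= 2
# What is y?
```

Trace:
`y = 17` → y = 17
`x = 10` → x = 10
`y += x` → y = 27
`x *= 4` → x = 40
`y -= 4` → y = 23
`x //= 2` → x = 20
So y = 23

Answer: 23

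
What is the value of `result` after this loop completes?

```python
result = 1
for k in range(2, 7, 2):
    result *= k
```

Product of even numbers 2 to 6
`result` takes the values: 1 → 2 → 8 → 48

Answer: 48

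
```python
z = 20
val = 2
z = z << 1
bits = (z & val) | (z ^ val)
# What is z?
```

Trace:
`z = 20` → z = 20
`val = 2` → val = 2
`z = z << 1` → z = 40
`bits = (z & val) | (z ^ val)` → bits = 42
So z = 40

Answer: 40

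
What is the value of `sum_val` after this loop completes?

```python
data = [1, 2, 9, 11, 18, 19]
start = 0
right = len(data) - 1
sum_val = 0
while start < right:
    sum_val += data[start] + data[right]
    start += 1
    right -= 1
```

Sum of pairs from ends
`sum_val` takes the values: 0 → 20 → 40 → 60

Answer: 60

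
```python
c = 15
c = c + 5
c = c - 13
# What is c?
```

Trace:
`c = 15` → c = 15
`c = c + 5` → c = 20
`c = c - 13` → c = 7
So c = 7

Answer: 7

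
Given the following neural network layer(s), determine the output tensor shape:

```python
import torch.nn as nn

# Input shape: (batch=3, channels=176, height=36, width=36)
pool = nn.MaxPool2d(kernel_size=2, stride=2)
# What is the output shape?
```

Input: (3, 176, 36, 36) -> Output: (3, 176, 18, 18)

Answer: (3, 176, 18, 18)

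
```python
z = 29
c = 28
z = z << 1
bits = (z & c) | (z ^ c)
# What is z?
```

Trace:
`z = 29` → z = 29
`c = 28` → c = 28
`z = z << 1` → z = 58
`bits = (z & c) | (z ^ c)` → bits = 62
So z = 58

Answer: 58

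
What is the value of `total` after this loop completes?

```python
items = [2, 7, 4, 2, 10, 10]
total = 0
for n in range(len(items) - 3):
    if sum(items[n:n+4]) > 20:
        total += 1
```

Count windows with sum > 20
`total` takes the values: 0 → 1 → 2

Answer: 2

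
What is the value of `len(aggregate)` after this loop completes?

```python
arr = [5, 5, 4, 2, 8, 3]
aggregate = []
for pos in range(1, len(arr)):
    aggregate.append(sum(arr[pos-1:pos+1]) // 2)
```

Number of 2-element averages
`aggregate` takes the values: [] → [5] → [5, 4] → [5, 4, 3] → [5, 4, 3, 5] → [5, 4, 3, 5, 5]
So `len(aggregate)` = 5

Answer: 5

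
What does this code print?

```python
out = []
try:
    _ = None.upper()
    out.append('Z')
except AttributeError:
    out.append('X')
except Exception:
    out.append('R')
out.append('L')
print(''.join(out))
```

Execution trace: 'X' (except AttributeError) → 'L' (after the try/except). Output: XL

Answer: XL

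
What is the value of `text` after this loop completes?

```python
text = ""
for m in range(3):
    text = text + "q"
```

Repeat 'q' 3 times
`text` takes the values: "" → "q" → "qq" → "qqq"

Answer: "qqq"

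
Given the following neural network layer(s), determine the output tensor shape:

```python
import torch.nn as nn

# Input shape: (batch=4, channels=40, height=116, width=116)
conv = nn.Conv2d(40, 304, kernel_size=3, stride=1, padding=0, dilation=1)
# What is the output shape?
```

Input: (4, 40, 116, 116) -> Output: (4, 304, 114, 114)

Answer: (4, 304, 114, 114)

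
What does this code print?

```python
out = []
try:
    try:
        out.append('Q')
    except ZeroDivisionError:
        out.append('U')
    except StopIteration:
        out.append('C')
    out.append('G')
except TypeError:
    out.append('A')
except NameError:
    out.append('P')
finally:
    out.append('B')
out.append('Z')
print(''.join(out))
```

Execution trace: 'Q' (inner try body, no exception) → 'G' (try body, no exception) → 'B' (finally) → 'Z' (after the try/except). Output: QGBZ

Answer: QGBZ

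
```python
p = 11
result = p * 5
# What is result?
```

Trace:
`p = 11` → p = 11
`result = p * 5` → result = 55
So result = 55

Answer: 55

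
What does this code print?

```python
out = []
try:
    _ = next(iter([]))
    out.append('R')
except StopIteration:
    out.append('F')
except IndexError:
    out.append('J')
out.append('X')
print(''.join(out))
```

Execution trace: 'F' (except StopIteration) → 'X' (after the try/except). Output: FX

Answer: FX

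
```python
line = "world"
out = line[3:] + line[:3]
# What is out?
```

Trace:
`line = "world"` → line = 'world'
`out = line[3:] + line[:3]` → out = 'ldwor'
So out = 'ldwor'

Answer: 'ldwor'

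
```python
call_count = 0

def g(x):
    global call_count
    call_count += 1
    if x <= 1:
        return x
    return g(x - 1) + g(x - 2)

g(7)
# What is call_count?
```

Calls(x) = 1 + Calls(x-1) + Calls(x-2); Calls(0)=Calls(1)=1. For x=7 this gives 41.

Answer: 41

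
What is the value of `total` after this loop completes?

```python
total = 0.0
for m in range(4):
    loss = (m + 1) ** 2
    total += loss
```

Sum of squared losses 1² + 2² + ... + 4²
`total` takes the values: 0.0 → 1.0 → 5.0 → 14.0 → 30.0

Answer: 30.0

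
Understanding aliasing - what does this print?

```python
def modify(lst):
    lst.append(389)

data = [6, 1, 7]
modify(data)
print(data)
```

Key concept: function modifies passed list.
Step by step:
`data = [6, 1, 7]` → data = [6, 1, 7]
`modify(data)` → data = [6, 1, 7, 389]
`print(data)` → prints [6, 1, 7, 389]

Answer: [6, 1, 7, 389]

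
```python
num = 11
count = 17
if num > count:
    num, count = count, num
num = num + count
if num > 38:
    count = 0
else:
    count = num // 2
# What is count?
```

Trace:
`num = 11` → num = 11
`count = 17` → count = 17
`if num > count: ...` → num > count is False → no variable changes
`num = num + count` → num = 28
`if num > 38: ...` → num > 38 is False, take else branch → count = 14
So count = 14

Answer: 14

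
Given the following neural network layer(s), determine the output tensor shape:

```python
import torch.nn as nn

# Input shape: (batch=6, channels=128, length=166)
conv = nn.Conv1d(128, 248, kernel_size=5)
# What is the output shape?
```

Input: (6, 128, 166) -> Output: (6, 248, 162)

Answer: (6, 248, 162)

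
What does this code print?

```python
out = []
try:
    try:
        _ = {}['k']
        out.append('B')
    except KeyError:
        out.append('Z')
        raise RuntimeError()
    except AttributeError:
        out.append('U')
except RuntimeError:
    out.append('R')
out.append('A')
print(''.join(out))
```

Execution trace: 'Z' (inner except KeyError) → 'R' (outer except RuntimeError) → 'A' (after the try/except). Output: ZRA

Answer: ZRA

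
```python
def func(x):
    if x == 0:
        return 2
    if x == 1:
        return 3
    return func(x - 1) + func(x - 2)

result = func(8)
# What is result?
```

Build up from base cases: func(0)=2, func(1)=3, func(2)=5, func(3)=8, func(4)=13, func(5)=21, func(6)=34, ..., func(8)=89

Answer: 89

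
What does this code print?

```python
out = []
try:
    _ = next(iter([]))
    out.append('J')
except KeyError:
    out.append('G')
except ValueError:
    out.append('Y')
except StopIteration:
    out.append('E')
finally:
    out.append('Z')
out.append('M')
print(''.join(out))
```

Execution trace: 'E' (except StopIteration) → 'Z' (finally) → 'M' (after the try/except). Output: EZM

Answer: EZM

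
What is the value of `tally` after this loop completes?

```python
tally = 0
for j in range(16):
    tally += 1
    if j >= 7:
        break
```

Loop breaks when j reaches 7, tally is 8
`tally` takes the values: 0 → 1 → 2 → 3 → 4 → 5 → 6 → 7 → 8

Answer: 8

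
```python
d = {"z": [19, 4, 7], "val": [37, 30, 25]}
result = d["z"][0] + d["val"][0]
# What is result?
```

Trace:
`d = {"z": [19, 4, 7], "val": [37, 30, 25]}` → d = {'z': [19, 4, 7], 'val': [37, 30, 25]}
`result = d["z"][0] + d["val"][0]` → result = 56
So result = 56

Answer: 56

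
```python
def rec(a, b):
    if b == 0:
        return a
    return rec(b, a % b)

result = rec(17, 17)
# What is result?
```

rec(17, 17) -> rec(17, 0) -> 17

Answer: 17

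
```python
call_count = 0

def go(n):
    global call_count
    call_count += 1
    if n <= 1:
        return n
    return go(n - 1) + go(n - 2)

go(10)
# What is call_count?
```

Calls(n) = 1 + Calls(n-1) + Calls(n-2); Calls(0)=Calls(1)=1. For n=10 this gives 177.

Answer: 177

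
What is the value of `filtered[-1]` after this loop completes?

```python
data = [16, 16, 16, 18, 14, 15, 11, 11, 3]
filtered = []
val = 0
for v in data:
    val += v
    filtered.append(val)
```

Cumulative sum ends at 120
`filtered` takes the values: [] → [16] → [16, 32] → [16, 32, 48] → [16, 32, 48, 66] → [16, 32, 48, 66, 80] → [16, 32, 48, 66, 80, 95] → [16, 32, 48, 66, 80, 95, 106] → [16, 32, 48, 66, 80, 95, 106, 117] → [16, 32, 48, 66, 80, 95, 106, 117, 120]
So `filtered[-1]` = 120

Answer: 120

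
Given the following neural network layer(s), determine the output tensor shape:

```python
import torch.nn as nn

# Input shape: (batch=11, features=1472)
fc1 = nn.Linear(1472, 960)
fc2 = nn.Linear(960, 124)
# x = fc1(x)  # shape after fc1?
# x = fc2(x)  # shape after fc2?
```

Input: (11, 1472) -> after fc1: (11, 960) -> Output: (11, 124)

Answer: (11, 124)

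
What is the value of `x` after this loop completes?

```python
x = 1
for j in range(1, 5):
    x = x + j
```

Start at 1, add 1 through 4
`x` takes the values: 1 → 2 → 4 → 7 → 11

Answer: 11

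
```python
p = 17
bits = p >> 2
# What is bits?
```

Trace:
`p = 17` → p = 17
`bits = p >> 2` → bits = 4
So bits = 4

Answer: 4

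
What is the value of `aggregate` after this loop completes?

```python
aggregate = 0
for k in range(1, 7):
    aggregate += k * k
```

Sum of squares 1² to 6² = 91
`aggregate` takes the values: 0 → 1 → 5 → 14 → 30 → 55 → 91

Answer: 91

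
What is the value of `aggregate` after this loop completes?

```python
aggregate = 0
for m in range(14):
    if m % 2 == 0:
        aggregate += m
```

Sum of even numbers 0 to 13
`aggregate` takes the values: 0 → 2 → 6 → 12 → 20 → 30 → 42

Answer: 42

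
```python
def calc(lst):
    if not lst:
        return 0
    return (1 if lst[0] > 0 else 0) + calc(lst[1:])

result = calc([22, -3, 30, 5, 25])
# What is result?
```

Count of positive elements in [22, -3, 30, 5, 25] = 4

Answer: 4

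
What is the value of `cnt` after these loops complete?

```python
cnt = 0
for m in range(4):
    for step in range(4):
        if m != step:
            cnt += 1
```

4² - 4 (exclude diagonal)
`cnt` takes the values: 0 → 1 → 2 → 3 → 4 → 5 → 6 → 7 → 8 → 9 → 10 → 11 → 12

Answer: 12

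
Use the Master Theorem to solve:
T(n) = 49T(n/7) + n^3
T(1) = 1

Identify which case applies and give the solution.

a=49, b=7, f(n)=n^3. log_7(49) = 2. Since c=3 > 2 and the regularity condition holds (49(n/7)^3 = (49/7^3)n^3 with 49/7^3 < 1), Case 3 applies: T(n) = Θ(f(n)) = O(n^3).

Answer: O(n^3) - Case 3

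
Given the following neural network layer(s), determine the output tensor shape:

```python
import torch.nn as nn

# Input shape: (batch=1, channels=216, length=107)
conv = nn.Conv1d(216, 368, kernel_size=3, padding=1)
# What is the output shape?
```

Input: (1, 216, 107) -> Output: (1, 368, 107)

Answer: (1, 368, 107)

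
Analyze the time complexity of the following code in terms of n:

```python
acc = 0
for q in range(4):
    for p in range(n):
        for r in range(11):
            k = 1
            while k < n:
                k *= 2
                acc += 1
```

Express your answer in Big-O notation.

Each loop level contributes: 1 × n × 1 × log n. Multiplying the contributions gives O(n log n).

Answer: O(n log n)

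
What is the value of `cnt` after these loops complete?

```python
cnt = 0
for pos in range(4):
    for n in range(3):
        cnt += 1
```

4 * 3 = 12
`cnt` takes the values: 0 → 1 → 2 → 3 → 4 → 5 → 6 → 7 → 8 → 9 → 10 → 11 → 12

Answer: 12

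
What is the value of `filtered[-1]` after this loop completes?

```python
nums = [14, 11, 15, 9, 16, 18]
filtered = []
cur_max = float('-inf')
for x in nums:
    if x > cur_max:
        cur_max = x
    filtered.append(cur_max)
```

Running max ends at 18
`filtered` takes the values: [] → [14] → [14, 14] → [14, 14, 15] → [14, 14, 15, 15] → [14, 14, 15, 15, 16] → [14, 14, 15, 15, 16, 18]
So `filtered[-1]` = 18

Answer: 18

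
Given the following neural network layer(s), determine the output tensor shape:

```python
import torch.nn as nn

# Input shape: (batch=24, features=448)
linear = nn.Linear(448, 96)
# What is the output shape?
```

Input: (24, 448) -> Output: (24, 96)

Answer: (24, 96)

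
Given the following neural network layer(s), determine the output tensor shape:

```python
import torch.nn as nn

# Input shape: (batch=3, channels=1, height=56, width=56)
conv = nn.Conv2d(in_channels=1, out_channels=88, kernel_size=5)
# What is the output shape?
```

Input: (3, 1, 56, 56) -> Output: (3, 88, 52, 52)

Answer: (3, 88, 52, 52)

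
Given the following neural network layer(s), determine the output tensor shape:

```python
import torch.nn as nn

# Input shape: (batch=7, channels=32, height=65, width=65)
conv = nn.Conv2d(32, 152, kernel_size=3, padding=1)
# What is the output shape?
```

Input: (7, 32, 65, 65) -> Output: (7, 152, 65, 65)

Answer: (7, 152, 65, 65)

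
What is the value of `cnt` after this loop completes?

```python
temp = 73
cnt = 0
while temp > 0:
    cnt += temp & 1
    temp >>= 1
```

Count set bits in 73 (binary: 0b1001001)
`cnt` takes the values: 0 → 1 → 2 → 3

Answer: 3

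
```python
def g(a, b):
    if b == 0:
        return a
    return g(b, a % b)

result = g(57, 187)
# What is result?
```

g(57, 187) -> g(187, 57) -> g(57, 16) -> g(16, 9) -> g(9, 7) -> g(7, 2) -> g(2, 1) -> g(1, 0) -> 1

Answer: 1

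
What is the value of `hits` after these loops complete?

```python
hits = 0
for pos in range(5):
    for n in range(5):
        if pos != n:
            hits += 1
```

5² - 5 (exclude diagonal)
`hits` takes the values: 0 → 1 → 2 → 3 → 4 → 5 → 6 → 7 → 8 → 9 → 10 → 11 → 12 → 13 → 14 → 15 → 16 → 17 → 18 → 19 → 20

Answer: 20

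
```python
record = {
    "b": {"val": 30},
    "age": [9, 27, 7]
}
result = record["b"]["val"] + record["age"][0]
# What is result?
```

Trace:
`record = { ...` → record = {'b': {'val': 30}, 'age': [9, 27, 7]}
`result = record["b"]["val"] + record["age"][0]` → result = 39
So result = 39

Answer: 39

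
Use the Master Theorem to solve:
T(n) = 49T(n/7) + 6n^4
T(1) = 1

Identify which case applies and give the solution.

a=49, b=7, f(n)=6n^4. log_7(49) = 2. Since c=4 > 2 and the regularity condition holds (49(n/7)^4 = (49/7^4)n^4 with 49/7^4 < 1), Case 3 applies: T(n) = Θ(f(n)) = O(n^4).

Answer: O(n^4) - Case 3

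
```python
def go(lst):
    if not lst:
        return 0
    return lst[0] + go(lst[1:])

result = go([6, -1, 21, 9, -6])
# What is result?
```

6 + (-1) + 21 + 9 + (-6) + 0 = 29

Answer: 29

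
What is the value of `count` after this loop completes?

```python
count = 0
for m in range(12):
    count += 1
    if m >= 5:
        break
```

Loop breaks when m reaches 5, count is 6
`count` takes the values: 0 → 1 → 2 → 3 → 4 → 5 → 6

Answer: 6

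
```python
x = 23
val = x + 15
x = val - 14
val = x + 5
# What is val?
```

Trace:
`x = 23` → x = 23
`val = x + 15` → val = 38
`x = val - 14` → x = 24
`val = x + 5` → val = 29
So val = 29

Answer: 29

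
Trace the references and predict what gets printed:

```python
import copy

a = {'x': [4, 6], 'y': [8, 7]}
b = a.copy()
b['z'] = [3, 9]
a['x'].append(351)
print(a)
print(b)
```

Key concept: shallow copy of dict with mutable values.
Step by step:
`a = {'x': [4, 6], 'y': [8, 7]}` → a = {'x': [4, 6], 'y': [8, 7]}
`b = a.copy()` → b = {'x': [4, 6], 'y': [8, 7]}
`b['z'] = [3, 9]` → b = {'x': [4, 6], 'y': [8, 7], 'z': [3, 9]}
`a['x'].append(351)` → a = {'x': [4, 6, 351], 'y': [8, 7]}; b = {'x': [4, 6, 351], 'y': [8, 7], 'z': [3, 9]}
`print(a)` → prints {'x': [4, 6, 351], 'y': [8, 7]}
`print(b)` → prints {'x': [4, 6, 351], 'y': [8, 7], 'z': [3, 9]}

Answer:
{'x': [4, 6, 351], 'y': [8, 7]}
{'x': [4, 6, 351], 'y': [8, 7], 'z': [3, 9]}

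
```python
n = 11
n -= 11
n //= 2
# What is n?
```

Trace:
`n = 11` → n = 11
`n -= 11` → n = 0
`n //= 2` → n = 0
So n = 0

Answer: 0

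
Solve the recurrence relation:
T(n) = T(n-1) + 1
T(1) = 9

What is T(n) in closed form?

Unrolling: T(n) = T(1) + 1·(n-1) = 9 + 1(n-1) = n + 8.

Answer: T(n) = n + 8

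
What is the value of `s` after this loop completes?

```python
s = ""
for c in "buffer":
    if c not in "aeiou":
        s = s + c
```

Remove vowels from 'buffer'
`s` takes the values: "" → "b" → "bf" → "bff" → "bffr"

Answer: "bffr"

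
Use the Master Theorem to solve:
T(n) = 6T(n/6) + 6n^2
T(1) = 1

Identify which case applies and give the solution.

a=6, b=6, f(n)=6n^2. log_6(6) = 1. Since c=2 > 1 and the regularity condition holds (6(n/6)^2 = (6/6^2)n^2 with 6/6^2 < 1), Case 3 applies: T(n) = Θ(f(n)) = O(n^2).

Answer: O(n^2) - Case 3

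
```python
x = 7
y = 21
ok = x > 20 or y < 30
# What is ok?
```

Trace:
`x = 7` → x = 7
`y = 21` → y = 21
`ok = x > 20 or y < 30` → ok = True
So ok = True

Answer: True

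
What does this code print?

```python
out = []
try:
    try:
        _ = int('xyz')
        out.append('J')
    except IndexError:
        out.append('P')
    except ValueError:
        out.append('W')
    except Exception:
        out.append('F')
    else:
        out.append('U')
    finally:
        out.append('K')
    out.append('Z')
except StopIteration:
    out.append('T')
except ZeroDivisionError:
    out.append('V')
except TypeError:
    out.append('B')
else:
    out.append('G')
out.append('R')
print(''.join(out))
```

Execution trace: 'W' (inner except ValueError) → 'K' (inner finally) → 'Z' (try body, no exception) → 'G' (else) → 'R' (after the try/except). Output: WKZGR

Answer: WKZGR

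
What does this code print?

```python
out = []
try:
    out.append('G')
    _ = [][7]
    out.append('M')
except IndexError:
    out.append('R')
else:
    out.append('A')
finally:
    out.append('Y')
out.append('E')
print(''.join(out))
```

Execution trace: 'G' (try body) → 'R' (except IndexError) → 'Y' (finally) → 'E' (after the try/except). Output: GRYE

Answer: GRYE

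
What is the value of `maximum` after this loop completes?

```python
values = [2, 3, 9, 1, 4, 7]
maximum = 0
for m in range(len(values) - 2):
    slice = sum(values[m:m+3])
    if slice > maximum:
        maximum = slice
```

Max sum of 3-element window in [2, 3, 9, 1, 4, 7]
`maximum` takes the values: 0 → 14

Answer: 14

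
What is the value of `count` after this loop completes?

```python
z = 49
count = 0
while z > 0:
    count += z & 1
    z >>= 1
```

Count set bits in 49 (binary: 0b110001)
`count` takes the values: 0 → 1 → 2 → 3

Answer: 3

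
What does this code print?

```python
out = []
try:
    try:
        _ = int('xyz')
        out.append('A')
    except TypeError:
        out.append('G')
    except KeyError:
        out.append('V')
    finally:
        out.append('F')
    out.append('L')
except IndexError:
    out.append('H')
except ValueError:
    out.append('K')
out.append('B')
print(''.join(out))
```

Execution trace: 'F' (inner finally) → 'K' (except ValueError) → 'B' (after the try/except). Output: FKB

Answer: FKB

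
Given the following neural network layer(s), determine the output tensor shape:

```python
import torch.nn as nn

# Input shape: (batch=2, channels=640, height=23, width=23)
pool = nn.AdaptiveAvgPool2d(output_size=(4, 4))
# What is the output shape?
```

Input: (2, 640, 23, 23) -> Output: (2, 640, 4, 4)

Answer: (2, 640, 4, 4)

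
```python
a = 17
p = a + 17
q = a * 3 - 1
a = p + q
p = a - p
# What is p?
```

Trace:
`a = 17` → a = 17
`p = a + 17` → p = 34
`q = a * 3 - 1` → q = 50
`a = p + q` → a = 84
`p = a - p` → p = 50
So p = 50

Answer: 50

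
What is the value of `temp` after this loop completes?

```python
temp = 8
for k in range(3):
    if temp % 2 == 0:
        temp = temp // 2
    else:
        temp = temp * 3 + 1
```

Collatz-style transformation from 8
`temp` takes the values: 8 → 4 → 2 → 1

Answer: 1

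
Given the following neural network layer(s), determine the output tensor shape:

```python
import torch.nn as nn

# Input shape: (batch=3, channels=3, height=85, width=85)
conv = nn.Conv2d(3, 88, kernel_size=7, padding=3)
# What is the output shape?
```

Input: (3, 3, 85, 85) -> Output: (3, 88, 85, 85)

Answer: (3, 88, 85, 85)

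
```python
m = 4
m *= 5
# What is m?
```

Trace:
`m = 4` → m = 4
`m *= 5` → m = 20
So m = 20

Answer: 20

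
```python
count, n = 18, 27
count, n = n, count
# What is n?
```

Trace:
`count, n = 18, 27` → count = 18; n = 27
`count, n = n, count` → count = 27; n = 18
So n = 18

Answer: 18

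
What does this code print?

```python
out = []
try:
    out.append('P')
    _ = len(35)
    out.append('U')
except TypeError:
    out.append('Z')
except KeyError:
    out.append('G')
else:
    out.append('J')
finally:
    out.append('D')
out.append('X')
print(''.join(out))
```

Execution trace: 'P' (try body) → 'Z' (except TypeError) → 'D' (finally) → 'X' (after the try/except). Output: PZDX

Answer: PZDX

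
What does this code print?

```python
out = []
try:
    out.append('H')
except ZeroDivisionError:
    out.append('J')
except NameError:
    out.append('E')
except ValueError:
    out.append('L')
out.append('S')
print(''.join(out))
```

Execution trace: 'H' (try body, no exception) → 'S' (after the try/except). Output: HS

Answer: HS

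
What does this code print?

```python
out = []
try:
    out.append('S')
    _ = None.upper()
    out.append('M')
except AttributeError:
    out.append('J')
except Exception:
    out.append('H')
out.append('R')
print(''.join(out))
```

Execution trace: 'S' (try body) → 'J' (except AttributeError) → 'R' (after the try/except). Output: SJR

Answer: SJR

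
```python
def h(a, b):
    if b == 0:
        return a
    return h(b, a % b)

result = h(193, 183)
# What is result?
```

h(193, 183) -> h(183, 10) -> h(10, 3) -> h(3, 1) -> h(1, 0) -> 1

Answer: 1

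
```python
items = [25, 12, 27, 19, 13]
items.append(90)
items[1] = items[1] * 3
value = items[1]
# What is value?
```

Trace:
`items = [25, 12, 27, 19, 13]` → items = [25, 12, 27, 19, 13]
`items.append(90)` → items = [25, 12, 27, 19, 13, 90]
`items[1] = items[1] * 3` → items = [25, 36, 27, 19, 13, 90]
`value = items[1]` → value = 36
So value = 36

Answer: 36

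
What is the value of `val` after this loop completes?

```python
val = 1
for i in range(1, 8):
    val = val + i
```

Start at 1, add 1 through 7
`val` takes the values: 1 → 2 → 4 → 7 → 11 → 16 → 22 → 29

Answer: 29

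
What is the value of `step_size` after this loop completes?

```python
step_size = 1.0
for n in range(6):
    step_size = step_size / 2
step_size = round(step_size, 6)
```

Halving LR 6 times: 1 / 2^6
`step_size` takes the values: 1.0 → 0.5 → 0.25 → 0.125 → 0.0625 → 0.03125 → 0.015625

Answer: 0.015625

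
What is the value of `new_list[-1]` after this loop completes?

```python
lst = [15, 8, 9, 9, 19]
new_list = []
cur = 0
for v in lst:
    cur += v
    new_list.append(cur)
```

Cumulative sum ends at 60
`new_list` takes the values: [] → [15] → [15, 23] → [15, 23, 32] → [15, 23, 32, 41] → [15, 23, 32, 41, 60]
So `new_list[-1]` = 60

Answer: 60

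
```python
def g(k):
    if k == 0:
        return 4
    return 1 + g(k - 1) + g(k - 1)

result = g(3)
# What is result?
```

g(k) = 1 + 2·g(k-1), g(0)=4. Closed form: (4+1)·2^3 - 1 = 39.

Answer: 39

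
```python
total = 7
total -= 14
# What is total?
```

Trace:
`total = 7` → total = 7
`total -= 14` → total = -7
So total = -7

Answer: -7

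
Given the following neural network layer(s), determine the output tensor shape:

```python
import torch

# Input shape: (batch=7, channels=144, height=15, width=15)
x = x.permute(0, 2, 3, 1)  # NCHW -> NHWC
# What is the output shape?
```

Input: (7, 144, 15, 15) -> Output: (7, 15, 15, 144)

Answer: (7, 15, 15, 144)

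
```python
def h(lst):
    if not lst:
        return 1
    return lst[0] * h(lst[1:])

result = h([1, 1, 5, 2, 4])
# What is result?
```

Product over [1, 1, 5, 2, 4] = 1 * 1 * 5 * 2 * 4 = 40

Answer: 40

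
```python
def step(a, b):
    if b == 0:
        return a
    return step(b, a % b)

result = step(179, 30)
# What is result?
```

step(179, 30) -> step(30, 29) -> step(29, 1) -> step(1, 0) -> 1

Answer: 1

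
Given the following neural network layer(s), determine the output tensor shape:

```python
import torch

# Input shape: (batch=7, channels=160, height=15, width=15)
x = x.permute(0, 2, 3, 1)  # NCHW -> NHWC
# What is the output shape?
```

Input: (7, 160, 15, 15) -> Output: (7, 15, 15, 160)

Answer: (7, 15, 15, 160)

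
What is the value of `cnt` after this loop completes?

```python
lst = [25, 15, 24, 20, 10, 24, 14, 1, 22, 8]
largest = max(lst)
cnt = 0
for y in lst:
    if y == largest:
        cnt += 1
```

Count of max value 25 in [25, 15, 24, 20, 10, 24, 14, 1, 22, 8]
`cnt` takes the values: 0 → 1

Answer: 1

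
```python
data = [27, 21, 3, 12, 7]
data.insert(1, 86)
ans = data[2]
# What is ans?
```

Trace:
`data = [27, 21, 3, 12, 7]` → data = [27, 21, 3, 12, 7]
`data.insert(1, 86)` → data = [27, 86, 21, 3, 12, 7]
`ans = data[2]` → ans = 21
So ans = 21

Answer: 21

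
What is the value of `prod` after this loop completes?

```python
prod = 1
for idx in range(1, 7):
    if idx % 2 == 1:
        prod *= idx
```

Product of odd numbers 1 to 6
`prod` takes the values: 1 → 3 → 15

Answer: 15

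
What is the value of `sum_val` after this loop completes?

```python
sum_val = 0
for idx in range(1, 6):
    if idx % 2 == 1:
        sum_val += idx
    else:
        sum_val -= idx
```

Add odd, subtract even
`sum_val` takes the values: 0 → 1 → -1 → 2 → -2 → 3

Answer: 3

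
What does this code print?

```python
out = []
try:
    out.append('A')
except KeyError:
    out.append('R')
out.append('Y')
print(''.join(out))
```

Execution trace: 'A' (try body, no exception) → 'Y' (after the try/except). Output: AY

Answer: AY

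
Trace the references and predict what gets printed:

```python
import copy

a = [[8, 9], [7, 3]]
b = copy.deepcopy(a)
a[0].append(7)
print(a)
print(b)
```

Key concept: deep copy is fully independent.
Step by step:
`a = [[8, 9], [7, 3]]` → a = [[8, 9], [7, 3]]
`b = copy.deepcopy(a)` → b = [[8, 9], [7, 3]]
`a[0].append(7)` → a = [[8, 9, 7], [7, 3]]
`print(a)` → prints [[8, 9, 7], [7, 3]]
`print(b)` → prints [[8, 9], [7, 3]]

Answer:
[[8, 9, 7], [7, 3]]
[[8, 9], [7, 3]]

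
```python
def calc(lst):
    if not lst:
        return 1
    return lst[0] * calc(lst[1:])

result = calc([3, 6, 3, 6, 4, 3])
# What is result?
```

Product over [3, 6, 3, 6, 4, 3] = 3 * 6 * 3 * 6 * 4 * 3 = 3888

Answer: 3888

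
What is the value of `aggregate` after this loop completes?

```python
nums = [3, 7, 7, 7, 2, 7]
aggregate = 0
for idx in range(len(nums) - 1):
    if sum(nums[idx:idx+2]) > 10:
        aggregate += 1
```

Count windows with sum > 10
`aggregate` takes the values: 0 → 1 → 2

Answer: 2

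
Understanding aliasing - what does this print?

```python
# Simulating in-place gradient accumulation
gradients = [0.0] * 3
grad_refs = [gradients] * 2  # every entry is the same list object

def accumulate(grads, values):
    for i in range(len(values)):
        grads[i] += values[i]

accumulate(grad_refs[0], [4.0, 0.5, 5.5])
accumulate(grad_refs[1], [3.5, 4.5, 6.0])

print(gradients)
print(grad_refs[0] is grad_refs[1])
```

Key concept: gradient accumulation aliasing.
Step by step:
`gradients = [0.0] * 3` → gradients = [0.0, 0.0, 0.0]
`grad_refs = [gradients] * 2` → grad_refs = [[0.0, 0.0, 0.0], [0.0, 0.0, 0.0]]
`accumulate(grad_refs[0], [4.0, 0.5, 5.5])` → gradients = [4.0, 0.5, 5.5]; grad_refs = [[4.0, 0.5, 5.5], [4.0, 0.5, 5.5]]
`accumulate(grad_refs[1], [3.5, 4.5, 6.0])` → gradients = [7.5, 5.0, 11.5]; grad_refs = [[7.5, 5.0, 11.5], [7.5, 5.0, 11.5]]
`print(gradients)` → prints [7.5, 5.0, 11.5]
`print(grad_refs[0] is grad_refs[1])` → prints True

Answer:
[7.5, 5.0, 11.5]
True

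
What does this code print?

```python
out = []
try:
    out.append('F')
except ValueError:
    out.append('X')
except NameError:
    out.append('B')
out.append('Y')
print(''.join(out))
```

Execution trace: 'F' (try body, no exception) → 'Y' (after the try/except). Output: FY

Answer: FY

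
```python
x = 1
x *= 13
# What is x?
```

Trace:
`x = 1` → x = 1
`x *= 13` → x = 13
So x = 13

Answer: 13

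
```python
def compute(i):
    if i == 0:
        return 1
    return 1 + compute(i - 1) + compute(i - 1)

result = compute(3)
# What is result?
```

compute(i) = 1 + 2·compute(i-1), compute(0)=1. Closed form: (1+1)·2^3 - 1 = 15.

Answer: 15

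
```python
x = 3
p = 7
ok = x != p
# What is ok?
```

Trace:
`x = 3` → x = 3
`p = 7` → p = 7
`ok = x != p` → ok = True
So ok = True

Answer: True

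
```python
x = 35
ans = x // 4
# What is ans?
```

Trace:
`x = 35` → x = 35
`ans = x // 4` → ans = 8
So ans = 8

Answer: 8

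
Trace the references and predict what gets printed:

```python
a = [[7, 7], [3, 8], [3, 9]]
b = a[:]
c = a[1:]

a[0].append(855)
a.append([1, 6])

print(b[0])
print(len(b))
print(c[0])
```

Key concept: slice with nested mutation.
Step by step:
`a = [[7, 7], [3, 8], [3, 9]]` → a = [[7, 7], [3, 8], [3, 9]]
`b = a[:]` → b = [[7, 7], [3, 8], [3, 9]]
`c = a[1:]` → c = [[3, 8], [3, 9]]
`a[0].append(855)` → a = [[7, 7, 855], [3, 8], [3, 9]]; b = [[7, 7, 855], [3, 8], [3, 9]]
`a.append([1, 6])` → a = [[7, 7, 855], [3, 8], [3, 9], [1, 6]]
`print(b[0])` → prints [7, 7, 855]
`print(len(b))` → prints 3
`print(c[0])` → prints [3, 8]

Answer:
[7, 7, 855]
3
[3, 8]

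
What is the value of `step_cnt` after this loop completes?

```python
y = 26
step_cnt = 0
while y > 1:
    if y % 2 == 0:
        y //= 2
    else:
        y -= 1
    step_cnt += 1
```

Steps to reduce 26 to 1
`step_cnt` takes the values: 0 → 1 → 2 → 3 → 4 → 5 → 6

Answer: 6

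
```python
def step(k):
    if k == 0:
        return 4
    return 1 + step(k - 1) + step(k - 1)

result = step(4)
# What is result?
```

step(k) = 1 + 2·step(k-1), step(0)=4. Closed form: (4+1)·2^4 - 1 = 79.

Answer: 79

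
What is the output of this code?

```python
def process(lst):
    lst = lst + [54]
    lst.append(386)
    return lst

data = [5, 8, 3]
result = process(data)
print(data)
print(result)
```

Key concept: rebinding parameter vs mutation.
Step by step:
`data = [5, 8, 3]` → data = [5, 8, 3]
`result = process(data)` → result = [5, 8, 3, 54, 386]
`print(data)` → prints [5, 8, 3]
`print(result)` → prints [5, 8, 3, 54, 386]

Answer:
[5, 8, 3]
[5, 8, 3, 54, 386]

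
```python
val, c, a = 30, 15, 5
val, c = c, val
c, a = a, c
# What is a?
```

Trace:
`val, c, a = 30, 15, 5` → val = 30; c = 15; a = 5
`val, c = c, val` → val = 15; c = 30
`c, a = a, c` → c = 5; a = 30
So a = 30

Answer: 30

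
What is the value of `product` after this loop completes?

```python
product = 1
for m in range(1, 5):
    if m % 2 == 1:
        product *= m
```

Product of odd numbers 1 to 4
`product` takes the values: 1 → 3

Answer: 3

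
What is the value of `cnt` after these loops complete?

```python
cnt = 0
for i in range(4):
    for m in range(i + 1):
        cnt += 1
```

Triangle: 1 + 2 + ... + 4
`cnt` takes the values: 0 → 1 → 2 → 3 → 4 → 5 → 6 → 7 → 8 → 9 → 10

Answer: 10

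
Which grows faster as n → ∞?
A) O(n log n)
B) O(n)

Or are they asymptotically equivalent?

O(n log n) vs O(n): Higher order terms dominate.

Answer: A) O(n log n) grows faster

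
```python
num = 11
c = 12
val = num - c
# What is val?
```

Trace:
`num = 11` → num = 11
`c = 12` → c = 12
`val = num - c` → val = -1
So val = -1

Answer: -1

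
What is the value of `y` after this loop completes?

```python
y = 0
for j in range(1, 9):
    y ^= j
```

XOR of 1 to 8
`y` takes the values: 0 → 1 → 3 → 0 → 4 → 1 → 7 → 0 → 8

Answer: 8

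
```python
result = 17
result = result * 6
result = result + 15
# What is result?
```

Trace:
`result = 17` → result = 17
`result = result * 6` → result = 102
`result = result + 15` → result = 117
So result = 117

Answer: 117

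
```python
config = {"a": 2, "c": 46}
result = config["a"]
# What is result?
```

Trace:
`config = {"a": 2, "c": 46}` → config = {'a': 2, 'c': 46}
`result = config["a"]` → result = 2
So result = 2

Answer: 2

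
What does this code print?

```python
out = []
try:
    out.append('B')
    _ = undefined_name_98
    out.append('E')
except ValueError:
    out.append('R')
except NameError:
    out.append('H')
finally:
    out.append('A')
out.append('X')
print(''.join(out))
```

Execution trace: 'B' (try body) → 'H' (except NameError) → 'A' (finally) → 'X' (after the try/except). Output: BHAX

Answer: BHAX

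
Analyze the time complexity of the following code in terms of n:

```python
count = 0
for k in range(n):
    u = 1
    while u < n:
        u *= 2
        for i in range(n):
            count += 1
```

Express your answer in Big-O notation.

Each loop level contributes: n × log n × n. Multiplying the contributions gives O(n^2 log n).

Answer: O(n^2 log n)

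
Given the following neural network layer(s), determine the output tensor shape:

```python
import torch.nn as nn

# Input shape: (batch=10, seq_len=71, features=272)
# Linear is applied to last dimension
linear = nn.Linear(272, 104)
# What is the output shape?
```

Input: (10, 71, 272) -> Output: (10, 71, 104)

Answer: (10, 71, 104)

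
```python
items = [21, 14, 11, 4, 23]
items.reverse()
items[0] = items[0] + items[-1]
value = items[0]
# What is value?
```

Trace:
`items = [21, 14, 11, 4, 23]` → items = [21, 14, 11, 4, 23]
`items.reverse()` → items = [23, 4, 11, 14, 21]
`items[0] = items[0] + items[-1]` → items = [44, 4, 11, 14, 21]
`value = items[0]` → value = 44
So value = 44

Answer: 44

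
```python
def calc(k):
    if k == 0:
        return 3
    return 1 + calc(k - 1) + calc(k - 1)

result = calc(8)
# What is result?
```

calc(k) = 1 + 2·calc(k-1), calc(0)=3. Closed form: (3+1)·2^8 - 1 = 1023.

Answer: 1023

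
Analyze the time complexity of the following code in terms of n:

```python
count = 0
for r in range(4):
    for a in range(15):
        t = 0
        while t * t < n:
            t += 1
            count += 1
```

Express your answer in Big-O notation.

Each loop level contributes: 1 × 1 × √n. Multiplying the contributions gives O(√n).

Answer: O(√n)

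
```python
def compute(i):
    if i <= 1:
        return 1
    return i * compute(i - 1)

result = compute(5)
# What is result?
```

compute(5) = 5 * 4 * 3 * 2 * 1 = 120

Answer: 120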